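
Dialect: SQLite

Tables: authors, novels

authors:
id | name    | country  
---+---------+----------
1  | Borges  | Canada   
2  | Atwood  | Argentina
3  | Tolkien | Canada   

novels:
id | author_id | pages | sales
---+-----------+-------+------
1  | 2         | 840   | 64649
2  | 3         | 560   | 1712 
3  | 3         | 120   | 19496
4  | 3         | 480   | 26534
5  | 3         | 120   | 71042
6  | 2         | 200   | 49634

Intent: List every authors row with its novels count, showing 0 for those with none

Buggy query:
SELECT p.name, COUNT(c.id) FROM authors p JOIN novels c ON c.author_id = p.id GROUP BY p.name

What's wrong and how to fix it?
Bug: INNER JOIN drops authors rows that have no matching novels rows

Fix: Switch to LEFT JOIN to retain unmatched parent rows

Corrected query:
SELECT p.name, COUNT(c.id) FROM authors p LEFT JOIN novels c ON c.author_id = p.id GROUP BY p.name

Result:
name    | COUNT(c.id)
--------+------------
Atwood  | 2          
Borges  | 0          
Tolkien | 4          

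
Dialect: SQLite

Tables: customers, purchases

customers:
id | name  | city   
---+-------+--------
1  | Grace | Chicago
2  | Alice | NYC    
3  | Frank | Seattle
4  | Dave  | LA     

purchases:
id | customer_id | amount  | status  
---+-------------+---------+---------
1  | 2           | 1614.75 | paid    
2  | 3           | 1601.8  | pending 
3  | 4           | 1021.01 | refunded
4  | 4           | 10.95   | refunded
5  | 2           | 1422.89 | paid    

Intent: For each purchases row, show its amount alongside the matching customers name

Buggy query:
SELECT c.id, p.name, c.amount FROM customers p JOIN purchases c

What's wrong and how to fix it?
Bug: Missing join condition: each purchases row is matched to all customers rows instead of just its own

Fix: Specify the join condition linking the foreign key to the parent id

Corrected query:
SELECT c.id, p.name, c.amount FROM customers p JOIN purchases c ON c.customer_id = p.id

Result:
id | name  | amount 
---+-------+--------
1  | Alice | 1614.75
2  | Frank | 1601.8 
3  | Dave  | 1021.01
4  | Dave  | 10.95  
5  | Alice | 1422.89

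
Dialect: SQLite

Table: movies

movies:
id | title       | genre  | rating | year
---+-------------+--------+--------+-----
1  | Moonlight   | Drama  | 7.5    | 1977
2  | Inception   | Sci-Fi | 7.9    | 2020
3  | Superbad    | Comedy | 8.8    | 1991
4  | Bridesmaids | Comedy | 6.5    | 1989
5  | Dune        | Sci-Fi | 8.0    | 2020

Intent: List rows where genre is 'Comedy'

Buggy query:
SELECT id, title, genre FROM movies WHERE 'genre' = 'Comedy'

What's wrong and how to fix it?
Bug: 'genre' in single quotes is a string literal, not the column; the comparison is literal-vs-literal and never true

Fix: Remove the quotes around the column name (or use double quotes for an identifier)

Corrected query:
SELECT id, title, genre FROM movies WHERE genre = 'Comedy'

Result:
id | title       | genre 
---+-------------+-------
3  | Superbad    | Comedy
4  | Bridesmaids | Comedy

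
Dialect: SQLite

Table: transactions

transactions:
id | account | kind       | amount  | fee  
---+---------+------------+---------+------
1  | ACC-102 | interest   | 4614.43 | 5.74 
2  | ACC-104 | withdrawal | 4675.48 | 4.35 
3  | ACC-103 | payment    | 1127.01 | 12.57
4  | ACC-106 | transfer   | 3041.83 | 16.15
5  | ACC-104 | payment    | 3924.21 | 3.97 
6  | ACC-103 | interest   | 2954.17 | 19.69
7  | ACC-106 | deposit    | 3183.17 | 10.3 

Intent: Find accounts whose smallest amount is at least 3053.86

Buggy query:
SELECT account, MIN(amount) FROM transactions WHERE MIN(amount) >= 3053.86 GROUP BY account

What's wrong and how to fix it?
Bug: Aggregates like MIN are computed per group after WHERE runs

Fix: Replace WHERE with HAVING after the GROUP BY

Corrected query:
SELECT account, MIN(amount) FROM transactions GROUP BY account HAVING MIN(amount) >= 3053.86

Result:
account | MIN(amount)
--------+------------
ACC-102 | 4614.43    
ACC-104 | 3924.21    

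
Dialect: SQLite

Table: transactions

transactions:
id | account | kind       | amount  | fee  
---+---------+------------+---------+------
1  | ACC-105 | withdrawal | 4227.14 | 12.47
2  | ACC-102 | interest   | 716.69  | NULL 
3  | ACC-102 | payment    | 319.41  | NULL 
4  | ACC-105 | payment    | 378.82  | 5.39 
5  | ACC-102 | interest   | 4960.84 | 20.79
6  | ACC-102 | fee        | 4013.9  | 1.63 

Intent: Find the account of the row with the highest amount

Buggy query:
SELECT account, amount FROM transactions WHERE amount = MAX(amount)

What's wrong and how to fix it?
Bug: MAX(amount) is an aggregate and cannot be used directly in WHERE

Fix: Wrap MAX in a scalar subquery so WHERE compares against a single value

Corrected query:
SELECT account, amount FROM transactions WHERE amount = (SELECT MAX(amount) FROM transactions)

Result:
account | amount 
--------+--------
ACC-102 | 4960.84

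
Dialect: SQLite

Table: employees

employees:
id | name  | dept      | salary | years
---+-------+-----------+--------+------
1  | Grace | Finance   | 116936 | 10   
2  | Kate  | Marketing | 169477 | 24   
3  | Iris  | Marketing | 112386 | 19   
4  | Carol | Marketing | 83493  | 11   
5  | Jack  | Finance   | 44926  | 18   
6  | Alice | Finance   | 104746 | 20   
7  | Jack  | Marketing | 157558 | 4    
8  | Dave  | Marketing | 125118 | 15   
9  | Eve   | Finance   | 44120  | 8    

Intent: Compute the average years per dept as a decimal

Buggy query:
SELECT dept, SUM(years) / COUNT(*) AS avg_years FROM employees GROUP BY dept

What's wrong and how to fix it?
Bug: Both operands are integers, so '/' performs integer division and truncates

Fix: Multiply by 1.0 (or CAST to REAL) to force floating-point division

Corrected query:
SELECT dept, SUM(years) * 1.0 / COUNT(*) AS avg_years FROM employees GROUP BY dept

Result:
dept      | avg_years
----------+----------
Finance   | 14       
Marketing | 14.6     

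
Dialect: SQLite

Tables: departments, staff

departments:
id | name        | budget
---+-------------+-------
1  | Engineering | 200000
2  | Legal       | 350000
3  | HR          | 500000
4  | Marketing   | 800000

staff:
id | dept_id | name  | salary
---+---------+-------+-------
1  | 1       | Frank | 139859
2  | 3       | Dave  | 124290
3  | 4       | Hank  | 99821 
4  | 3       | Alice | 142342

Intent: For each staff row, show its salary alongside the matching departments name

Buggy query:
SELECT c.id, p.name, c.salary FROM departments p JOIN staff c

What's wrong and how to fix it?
Bug: Missing join condition: each staff row is matched to all departments rows instead of just its own

Fix: Add ON c.dept_id = p.id to the JOIN

Corrected query:
SELECT c.id, p.name, c.salary FROM departments p JOIN staff c ON c.dept_id = p.id

Result:
id | name        | salary
---+-------------+-------
1  | Engineering | 139859
2  | HR          | 124290
3  | Marketing   | 99821 
4  | HR          | 142342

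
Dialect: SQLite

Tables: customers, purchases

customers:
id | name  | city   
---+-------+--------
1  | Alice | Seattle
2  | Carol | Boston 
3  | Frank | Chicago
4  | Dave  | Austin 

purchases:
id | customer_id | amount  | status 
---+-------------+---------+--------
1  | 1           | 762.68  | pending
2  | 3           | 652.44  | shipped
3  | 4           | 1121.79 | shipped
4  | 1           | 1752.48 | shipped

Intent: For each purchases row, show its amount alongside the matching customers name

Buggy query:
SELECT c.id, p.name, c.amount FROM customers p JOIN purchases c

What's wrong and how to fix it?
Bug: JOIN with no ON clause produces a cartesian product; every purchases row pairs with every customers row

Fix: Add ON c.customer_id = p.id to the JOIN

Corrected query:
SELECT c.id, p.name, c.amount FROM customers p JOIN purchases c ON c.customer_id = p.id

Result:
id | name  | amount 
---+-------+--------
1  | Alice | 762.68 
2  | Frank | 652.44 
3  | Dave  | 1121.79
4  | Alice | 1752.48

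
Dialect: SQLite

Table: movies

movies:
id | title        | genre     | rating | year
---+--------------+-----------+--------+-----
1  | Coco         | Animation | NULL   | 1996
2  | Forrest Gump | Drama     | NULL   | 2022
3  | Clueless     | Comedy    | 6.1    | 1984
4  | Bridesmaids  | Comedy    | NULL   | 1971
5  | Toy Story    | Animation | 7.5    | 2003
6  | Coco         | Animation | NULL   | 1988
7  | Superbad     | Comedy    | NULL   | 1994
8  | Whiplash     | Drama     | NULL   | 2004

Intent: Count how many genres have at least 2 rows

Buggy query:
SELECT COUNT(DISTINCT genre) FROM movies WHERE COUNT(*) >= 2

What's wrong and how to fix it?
Bug: COUNT(*) cannot appear in WHERE; the per-group count doesn't exist yet

Fix: Use a subquery that GROUPs and filters with HAVING, then count its rows

Corrected query:
SELECT COUNT(*) FROM (SELECT genre FROM movies GROUP BY genre HAVING COUNT(*) >= 2)

Result:
COUNT(*)
--------
3       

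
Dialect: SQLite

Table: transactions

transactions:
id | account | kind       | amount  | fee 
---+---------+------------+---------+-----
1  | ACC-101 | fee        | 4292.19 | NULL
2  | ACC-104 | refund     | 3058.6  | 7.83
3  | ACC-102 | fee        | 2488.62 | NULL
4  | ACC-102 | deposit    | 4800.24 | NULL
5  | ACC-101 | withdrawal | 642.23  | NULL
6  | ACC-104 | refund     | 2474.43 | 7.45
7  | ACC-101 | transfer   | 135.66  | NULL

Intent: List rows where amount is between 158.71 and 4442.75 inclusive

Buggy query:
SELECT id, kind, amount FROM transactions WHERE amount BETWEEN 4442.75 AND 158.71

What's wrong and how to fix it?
Bug: BETWEEN expects the lower bound first; with 4442.75 AND 158.71 the range is empty

Fix: Write BETWEEN 158.71 AND 4442.75

Corrected query:
SELECT id, kind, amount FROM transactions WHERE amount BETWEEN 158.71 AND 4442.75

Result:
id | kind       | amount 
---+------------+--------
1  | fee        | 4292.19
2  | refund     | 3058.6 
3  | fee        | 2488.62
5  | withdrawal | 642.23 
6  | refund     | 2474.43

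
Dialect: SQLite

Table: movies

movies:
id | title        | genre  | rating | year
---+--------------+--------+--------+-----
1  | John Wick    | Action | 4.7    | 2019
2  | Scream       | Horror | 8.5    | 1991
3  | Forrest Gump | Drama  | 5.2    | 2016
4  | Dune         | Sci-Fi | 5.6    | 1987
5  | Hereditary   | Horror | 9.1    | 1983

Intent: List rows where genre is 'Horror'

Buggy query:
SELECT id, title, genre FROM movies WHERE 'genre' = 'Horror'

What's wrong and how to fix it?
Bug: Single quotes denote string literals in SQL; the column name is being compared as a constant string

Fix: Remove the quotes around the column name (or use double quotes for an identifier)

Corrected query:
SELECT id, title, genre FROM movies WHERE genre = 'Horror'

Result:
id | title      | genre 
---+------------+-------
2  | Scream     | Horror
5  | Hereditary | Horror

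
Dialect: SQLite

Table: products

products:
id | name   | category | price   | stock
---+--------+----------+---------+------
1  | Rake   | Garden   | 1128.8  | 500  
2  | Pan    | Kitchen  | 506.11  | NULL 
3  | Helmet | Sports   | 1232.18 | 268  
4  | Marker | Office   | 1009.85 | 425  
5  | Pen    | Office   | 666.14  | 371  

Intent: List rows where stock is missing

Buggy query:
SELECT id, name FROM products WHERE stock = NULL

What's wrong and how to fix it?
Bug: Comparing to NULL with '=' never matches; NULL = NULL is unknown, not true

Fix: Use IS NULL to test for NULL

Corrected query:
SELECT id, name FROM products WHERE stock IS NULL

Result:
id | name
---+-----
2  | Pan 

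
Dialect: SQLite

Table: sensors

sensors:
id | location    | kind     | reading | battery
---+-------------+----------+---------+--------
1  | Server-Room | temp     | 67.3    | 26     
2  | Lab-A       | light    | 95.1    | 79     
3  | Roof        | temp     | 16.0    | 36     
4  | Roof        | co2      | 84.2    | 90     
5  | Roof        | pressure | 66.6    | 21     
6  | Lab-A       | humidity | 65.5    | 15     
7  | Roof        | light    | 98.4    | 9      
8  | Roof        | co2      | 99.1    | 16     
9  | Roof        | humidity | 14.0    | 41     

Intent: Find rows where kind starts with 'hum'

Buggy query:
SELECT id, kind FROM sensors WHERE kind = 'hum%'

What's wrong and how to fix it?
Bug: '=' compares the literal string including the % character; pattern matching needs LIKE

Fix: Replace '=' with LIKE so 'hum%' is treated as a pattern

Corrected query:
SELECT id, kind FROM sensors WHERE kind LIKE 'hum%'

Result:
id | kind    
---+---------
6  | humidity
9  | humidity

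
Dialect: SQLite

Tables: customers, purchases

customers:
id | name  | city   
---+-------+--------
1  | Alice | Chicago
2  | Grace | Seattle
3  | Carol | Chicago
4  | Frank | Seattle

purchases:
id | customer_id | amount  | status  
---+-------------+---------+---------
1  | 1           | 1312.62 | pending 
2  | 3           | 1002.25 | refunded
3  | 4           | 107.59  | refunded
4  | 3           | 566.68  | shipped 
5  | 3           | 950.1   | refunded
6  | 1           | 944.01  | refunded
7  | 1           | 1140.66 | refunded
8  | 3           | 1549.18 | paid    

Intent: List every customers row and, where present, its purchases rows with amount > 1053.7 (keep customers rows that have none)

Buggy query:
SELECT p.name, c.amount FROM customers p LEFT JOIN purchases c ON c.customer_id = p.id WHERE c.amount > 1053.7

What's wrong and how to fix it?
Bug: A WHERE condition on the right-hand table after LEFT JOIN drops unmatched parents

Fix: Put 'c.amount > 1053.7' in the JOIN's ON clause instead of WHERE

Corrected query:
SELECT p.name, c.amount FROM customers p LEFT JOIN purchases c ON c.customer_id = p.id AND c.amount > 1053.7

Result:
name  | amount 
------+--------
Alice | 1140.66
Alice | 1312.62
Grace | NULL   
Carol | 1549.18
Frank | NULL   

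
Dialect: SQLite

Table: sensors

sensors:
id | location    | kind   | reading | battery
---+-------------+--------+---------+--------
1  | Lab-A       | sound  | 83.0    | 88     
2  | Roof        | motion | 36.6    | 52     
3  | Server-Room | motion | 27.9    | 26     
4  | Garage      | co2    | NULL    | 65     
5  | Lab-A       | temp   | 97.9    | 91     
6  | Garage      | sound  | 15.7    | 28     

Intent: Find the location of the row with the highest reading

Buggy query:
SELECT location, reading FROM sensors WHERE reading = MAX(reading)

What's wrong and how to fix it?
Bug: WHERE is evaluated per row; an aggregate over the whole table isn't defined there

Fix: Use a subquery: WHERE reading = (SELECT MAX(reading) FROM sensors)

Corrected query:
SELECT location, reading FROM sensors WHERE reading = (SELECT MAX(reading) FROM sensors)

Result:
location | reading
---------+--------
Lab-A    | 97.9   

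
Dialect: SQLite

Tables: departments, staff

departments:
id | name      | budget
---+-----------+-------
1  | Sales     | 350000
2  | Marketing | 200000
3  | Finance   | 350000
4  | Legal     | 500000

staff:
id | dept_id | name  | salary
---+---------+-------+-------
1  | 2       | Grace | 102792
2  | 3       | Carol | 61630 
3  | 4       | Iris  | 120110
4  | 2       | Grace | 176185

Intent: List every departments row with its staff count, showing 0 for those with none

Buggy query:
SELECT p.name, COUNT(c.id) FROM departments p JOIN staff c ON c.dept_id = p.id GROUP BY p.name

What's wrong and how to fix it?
Bug: An inner join excludes parents with zero children

Fix: Switch to LEFT JOIN to retain unmatched parent rows

Corrected query:
SELECT p.name, COUNT(c.id) FROM departments p LEFT JOIN staff c ON c.dept_id = p.id GROUP BY p.name

Result:
name      | COUNT(c.id)
----------+------------
Finance   | 1          
Legal     | 1          
Marketing | 2          
Sales     | 0          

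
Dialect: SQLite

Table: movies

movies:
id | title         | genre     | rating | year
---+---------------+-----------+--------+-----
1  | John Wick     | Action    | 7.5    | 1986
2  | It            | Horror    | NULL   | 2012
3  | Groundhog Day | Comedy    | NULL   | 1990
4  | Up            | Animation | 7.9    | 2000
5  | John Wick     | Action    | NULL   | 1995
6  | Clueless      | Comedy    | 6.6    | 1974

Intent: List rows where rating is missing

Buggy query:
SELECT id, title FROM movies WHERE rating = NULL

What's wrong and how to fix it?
Bug: '= NULL' is always unknown in SQL three-valued logic, so no rows match

Fix: Replace '= NULL' with 'IS NULL'

Corrected query:
SELECT id, title FROM movies WHERE rating IS NULL

Result:
id | title        
---+--------------
2  | It           
3  | Groundhog Day
5  | John Wick    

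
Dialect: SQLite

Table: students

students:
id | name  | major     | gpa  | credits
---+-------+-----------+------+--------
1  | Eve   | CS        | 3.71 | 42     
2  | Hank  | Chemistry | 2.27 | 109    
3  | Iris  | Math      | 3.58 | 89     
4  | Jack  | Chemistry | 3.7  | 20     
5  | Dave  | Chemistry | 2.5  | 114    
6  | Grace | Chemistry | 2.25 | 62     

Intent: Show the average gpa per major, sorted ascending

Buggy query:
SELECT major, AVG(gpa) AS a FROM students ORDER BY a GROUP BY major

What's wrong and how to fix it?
Bug: ORDER BY appears before GROUP BY; SQL clause order requires GROUP BY first

Fix: Reorder: SELECT … FROM … GROUP BY … ORDER BY …

Corrected query:
SELECT major, AVG(gpa) AS a FROM students GROUP BY major ORDER BY a

Result:
major     | a   
----------+-----
Chemistry | 2.68
Math      | 3.58
CS        | 3.71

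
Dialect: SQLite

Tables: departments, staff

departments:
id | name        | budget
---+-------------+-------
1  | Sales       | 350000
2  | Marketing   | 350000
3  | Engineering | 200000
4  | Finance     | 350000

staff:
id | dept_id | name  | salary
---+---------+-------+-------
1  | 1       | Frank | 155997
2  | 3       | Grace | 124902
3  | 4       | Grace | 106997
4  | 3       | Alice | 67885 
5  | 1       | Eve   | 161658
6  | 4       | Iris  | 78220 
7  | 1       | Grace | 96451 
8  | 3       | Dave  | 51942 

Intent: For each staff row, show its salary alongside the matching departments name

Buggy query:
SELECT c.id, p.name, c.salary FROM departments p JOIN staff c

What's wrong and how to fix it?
Bug: JOIN with no ON clause produces a cartesian product; every staff row pairs with every departments row

Fix: Specify the join condition linking the foreign key to the parent id

Corrected query:
SELECT c.id, p.name, c.salary FROM departments p JOIN staff c ON c.dept_id = p.id

Result:
id | name        | salary
---+-------------+-------
1  | Sales       | 155997
2  | Engineering | 124902
3  | Finance     | 106997
4  | Engineering | 67885 
5  | Sales       | 161658
6  | Finance     | 78220 
7  | Sales       | 96451 
8  | Engineering | 51942 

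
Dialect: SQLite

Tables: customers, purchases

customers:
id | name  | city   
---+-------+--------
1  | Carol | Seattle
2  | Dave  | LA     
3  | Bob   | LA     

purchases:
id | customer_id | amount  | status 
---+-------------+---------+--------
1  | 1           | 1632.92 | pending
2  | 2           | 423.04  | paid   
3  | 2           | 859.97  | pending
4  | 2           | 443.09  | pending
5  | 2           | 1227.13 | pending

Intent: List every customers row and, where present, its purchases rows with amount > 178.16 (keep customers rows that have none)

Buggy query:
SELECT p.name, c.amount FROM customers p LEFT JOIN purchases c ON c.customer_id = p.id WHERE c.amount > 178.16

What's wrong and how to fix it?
Bug: A WHERE condition on the right-hand table after LEFT JOIN drops unmatched parents

Fix: Put 'c.amount > 178.16' in the JOIN's ON clause instead of WHERE

Corrected query:
SELECT p.name, c.amount FROM customers p LEFT JOIN purchases c ON c.customer_id = p.id AND c.amount > 178.16

Result:
name  | amount 
------+--------
Carol | 1632.92
Dave  | 423.04 
Dave  | 443.09 
Dave  | 859.97 
Dave  | 1227.13
Bob   | NULL   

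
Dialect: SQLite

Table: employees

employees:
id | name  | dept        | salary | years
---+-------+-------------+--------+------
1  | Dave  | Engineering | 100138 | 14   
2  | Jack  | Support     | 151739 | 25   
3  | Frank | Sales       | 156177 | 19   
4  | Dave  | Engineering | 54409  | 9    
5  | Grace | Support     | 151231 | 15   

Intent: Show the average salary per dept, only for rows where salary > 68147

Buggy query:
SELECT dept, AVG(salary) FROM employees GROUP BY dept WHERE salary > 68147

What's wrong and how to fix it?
Bug: WHERE cannot follow GROUP BY

Fix: Move the WHERE clause before GROUP BY

Corrected query:
SELECT dept, AVG(salary) FROM employees WHERE salary > 68147 GROUP BY dept

Result:
dept        | AVG(salary)
------------+------------
Engineering | 100138     
Sales       | 156177     
Support     | 151485     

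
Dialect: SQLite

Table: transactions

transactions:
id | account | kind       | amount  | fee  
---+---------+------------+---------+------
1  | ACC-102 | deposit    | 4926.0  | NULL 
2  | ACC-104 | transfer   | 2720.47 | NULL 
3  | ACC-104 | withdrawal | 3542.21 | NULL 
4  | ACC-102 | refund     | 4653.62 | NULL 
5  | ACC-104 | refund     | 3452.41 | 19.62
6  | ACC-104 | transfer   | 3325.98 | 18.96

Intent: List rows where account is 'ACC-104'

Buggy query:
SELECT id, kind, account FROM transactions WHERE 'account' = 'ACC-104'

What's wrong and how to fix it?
Bug: Single quotes denote string literals in SQL; the column name is being compared as a constant string

Fix: Reference the column as account without single quotes

Corrected query:
SELECT id, kind, account FROM transactions WHERE account = 'ACC-104'

Result:
id | kind       | account
---+------------+--------
2  | transfer   | ACC-104
3  | withdrawal | ACC-104
5  | refund     | ACC-104
6  | transfer   | ACC-104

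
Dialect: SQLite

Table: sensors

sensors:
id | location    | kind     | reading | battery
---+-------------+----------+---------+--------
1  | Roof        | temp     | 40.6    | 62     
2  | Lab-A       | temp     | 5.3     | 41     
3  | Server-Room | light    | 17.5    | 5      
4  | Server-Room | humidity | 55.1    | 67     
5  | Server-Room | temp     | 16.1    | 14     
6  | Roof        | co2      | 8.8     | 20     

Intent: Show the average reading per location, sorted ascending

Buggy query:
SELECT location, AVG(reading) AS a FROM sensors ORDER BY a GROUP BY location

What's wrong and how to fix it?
Bug: ORDER BY appears before GROUP BY; SQL clause order requires GROUP BY first

Fix: Reorder: SELECT … FROM … GROUP BY … ORDER BY …

Corrected query:
SELECT location, AVG(reading) AS a FROM sensors GROUP BY location ORDER BY a

Result:
location    | a        
------------+----------
Lab-A       | 5.3      
Roof        | 24.7     
Server-Room | 29.566667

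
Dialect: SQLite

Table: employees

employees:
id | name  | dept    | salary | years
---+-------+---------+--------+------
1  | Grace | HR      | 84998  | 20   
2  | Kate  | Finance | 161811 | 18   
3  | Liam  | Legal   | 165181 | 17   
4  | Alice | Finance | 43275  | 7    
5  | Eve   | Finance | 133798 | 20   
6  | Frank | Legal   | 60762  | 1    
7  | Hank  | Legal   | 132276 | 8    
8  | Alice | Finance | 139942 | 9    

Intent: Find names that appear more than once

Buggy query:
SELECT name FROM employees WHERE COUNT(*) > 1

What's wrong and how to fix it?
Bug: WHERE can't reference COUNT(*); aggregates are computed after WHERE

Fix: Group first, then use HAVING for the count condition

Corrected query:
SELECT name FROM employees GROUP BY name HAVING COUNT(*) > 1

Result:
name 
-----
Alice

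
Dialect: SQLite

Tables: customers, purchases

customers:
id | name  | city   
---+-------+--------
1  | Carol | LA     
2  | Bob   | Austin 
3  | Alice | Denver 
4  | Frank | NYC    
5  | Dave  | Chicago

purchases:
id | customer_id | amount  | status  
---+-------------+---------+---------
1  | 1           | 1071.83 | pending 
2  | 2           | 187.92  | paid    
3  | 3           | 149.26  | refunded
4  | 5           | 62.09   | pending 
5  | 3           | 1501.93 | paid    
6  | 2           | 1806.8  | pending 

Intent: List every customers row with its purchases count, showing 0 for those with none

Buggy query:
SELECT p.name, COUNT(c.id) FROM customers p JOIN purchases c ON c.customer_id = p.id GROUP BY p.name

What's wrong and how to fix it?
Bug: INNER JOIN drops customers rows that have no matching purchases rows

Fix: Switch to LEFT JOIN to retain unmatched parent rows

Corrected query:
SELECT p.name, COUNT(c.id) FROM customers p LEFT JOIN purchases c ON c.customer_id = p.id GROUP BY p.name

Result:
name  | COUNT(c.id)
------+------------
Alice | 2          
Bob   | 2          
Carol | 1          
Dave  | 1          
Frank | 0          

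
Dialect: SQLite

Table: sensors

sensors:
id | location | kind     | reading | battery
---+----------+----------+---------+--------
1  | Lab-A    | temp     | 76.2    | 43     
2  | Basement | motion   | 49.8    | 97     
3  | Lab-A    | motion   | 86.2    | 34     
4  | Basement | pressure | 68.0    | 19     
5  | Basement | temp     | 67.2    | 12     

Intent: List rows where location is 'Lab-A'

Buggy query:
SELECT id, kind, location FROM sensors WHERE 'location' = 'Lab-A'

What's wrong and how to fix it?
Bug: Single quotes denote string literals in SQL; the column name is being compared as a constant string

Fix: Remove the quotes around the column name (or use double quotes for an identifier)

Corrected query:
SELECT id, kind, location FROM sensors WHERE location = 'Lab-A'

Result:
id | kind   | location
---+--------+---------
1  | temp   | Lab-A   
3  | motion | Lab-A   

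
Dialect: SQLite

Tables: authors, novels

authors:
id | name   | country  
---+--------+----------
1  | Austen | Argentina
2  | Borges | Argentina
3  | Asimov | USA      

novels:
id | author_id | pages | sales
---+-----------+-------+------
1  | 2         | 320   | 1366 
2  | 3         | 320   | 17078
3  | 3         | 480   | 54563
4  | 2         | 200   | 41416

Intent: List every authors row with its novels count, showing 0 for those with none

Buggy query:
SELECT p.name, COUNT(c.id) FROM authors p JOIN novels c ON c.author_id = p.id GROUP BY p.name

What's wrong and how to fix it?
Bug: INNER JOIN drops authors rows that have no matching novels rows

Fix: Use LEFT JOIN so parents without children still appear (COUNT(c.id) gives 0)

Corrected query:
SELECT p.name, COUNT(c.id) FROM authors p LEFT JOIN novels c ON c.author_id = p.id GROUP BY p.name

Result:
name   | COUNT(c.id)
-------+------------
Asimov | 2          
Austen | 0          
Borges | 2          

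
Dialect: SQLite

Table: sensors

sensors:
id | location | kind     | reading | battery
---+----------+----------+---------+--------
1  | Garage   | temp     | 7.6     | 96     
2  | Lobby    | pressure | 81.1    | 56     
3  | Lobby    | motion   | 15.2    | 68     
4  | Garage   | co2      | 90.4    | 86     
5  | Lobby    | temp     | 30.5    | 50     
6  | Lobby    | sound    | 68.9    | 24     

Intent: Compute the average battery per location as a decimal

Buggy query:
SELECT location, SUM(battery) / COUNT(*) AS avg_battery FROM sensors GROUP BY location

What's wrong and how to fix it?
Bug: Both operands are integers, so '/' performs integer division and truncates

Fix: Cast one side to REAL so the division keeps the fractional part

Corrected query:
SELECT location, SUM(battery) * 1.0 / COUNT(*) AS avg_battery FROM sensors GROUP BY location

Result:
location | avg_battery
---------+------------
Garage   | 91         
Lobby    | 49.5       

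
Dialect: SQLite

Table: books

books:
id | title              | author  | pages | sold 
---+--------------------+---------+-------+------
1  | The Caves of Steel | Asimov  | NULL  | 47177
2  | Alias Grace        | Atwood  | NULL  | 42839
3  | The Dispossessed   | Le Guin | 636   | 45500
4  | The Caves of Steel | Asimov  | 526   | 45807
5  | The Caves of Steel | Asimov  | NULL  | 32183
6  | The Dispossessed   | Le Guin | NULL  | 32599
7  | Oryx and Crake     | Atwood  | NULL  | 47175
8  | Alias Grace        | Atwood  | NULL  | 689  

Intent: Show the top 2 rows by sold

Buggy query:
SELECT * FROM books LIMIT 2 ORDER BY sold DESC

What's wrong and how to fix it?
Bug: ORDER BY cannot follow LIMIT; LIMIT is the final clause

Fix: Sort with ORDER BY, then apply LIMIT

Corrected query:
SELECT * FROM books ORDER BY sold DESC LIMIT 2

Result:
id | title              | author | pages | sold 
---+--------------------+--------+-------+------
1  | The Caves of Steel | Asimov | NULL  | 47177
7  | Oryx and Crake     | Atwood | NULL  | 47175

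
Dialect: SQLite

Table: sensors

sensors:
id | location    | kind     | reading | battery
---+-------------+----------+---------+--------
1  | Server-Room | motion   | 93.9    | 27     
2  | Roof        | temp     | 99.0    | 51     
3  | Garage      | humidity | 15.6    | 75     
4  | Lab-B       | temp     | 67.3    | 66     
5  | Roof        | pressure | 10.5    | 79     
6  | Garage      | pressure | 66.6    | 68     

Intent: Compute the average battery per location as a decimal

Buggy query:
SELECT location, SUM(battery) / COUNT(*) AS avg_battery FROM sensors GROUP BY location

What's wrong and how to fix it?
Bug: SUM(battery) and COUNT(*) are both integers; the division truncates the fractional part

Fix: Cast one side to REAL so the division keeps the fractional part

Corrected query:
SELECT location, SUM(battery) * 1.0 / COUNT(*) AS avg_battery FROM sensors GROUP BY location

Result:
location    | avg_battery
------------+------------
Garage      | 71.5       
Lab-B       | 66         
Roof        | 65         
Server-Room | 27         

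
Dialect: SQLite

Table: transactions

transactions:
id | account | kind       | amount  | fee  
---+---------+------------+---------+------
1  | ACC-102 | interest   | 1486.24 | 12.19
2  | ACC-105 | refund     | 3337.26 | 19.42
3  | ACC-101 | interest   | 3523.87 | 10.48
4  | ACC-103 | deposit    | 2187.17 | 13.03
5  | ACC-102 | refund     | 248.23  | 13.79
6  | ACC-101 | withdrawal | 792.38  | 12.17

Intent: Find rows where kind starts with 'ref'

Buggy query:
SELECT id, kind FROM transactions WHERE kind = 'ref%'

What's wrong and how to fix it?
Bug: Wildcards only work with LIKE; '=' treats '%' as a literal character

Fix: Replace '=' with LIKE so 'ref%' is treated as a pattern

Corrected query:
SELECT id, kind FROM transactions WHERE kind LIKE 'ref%'

Result:
id | kind  
---+-------
2  | refund
5  | refund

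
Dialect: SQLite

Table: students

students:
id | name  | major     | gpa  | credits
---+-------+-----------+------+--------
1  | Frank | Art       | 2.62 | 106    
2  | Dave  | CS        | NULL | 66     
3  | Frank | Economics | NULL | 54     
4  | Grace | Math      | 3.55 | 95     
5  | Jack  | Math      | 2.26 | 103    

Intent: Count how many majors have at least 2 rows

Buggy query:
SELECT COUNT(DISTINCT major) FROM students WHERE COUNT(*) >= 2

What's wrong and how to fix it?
Bug: WHERE filters individual rows, not groups, so a group-level COUNT is invalid there

Fix: Use a subquery that GROUPs and filters with HAVING, then count its rows

Corrected query:
SELECT COUNT(*) FROM (SELECT major FROM students GROUP BY major HAVING COUNT(*) >= 2)

Result:
COUNT(*)
--------
1       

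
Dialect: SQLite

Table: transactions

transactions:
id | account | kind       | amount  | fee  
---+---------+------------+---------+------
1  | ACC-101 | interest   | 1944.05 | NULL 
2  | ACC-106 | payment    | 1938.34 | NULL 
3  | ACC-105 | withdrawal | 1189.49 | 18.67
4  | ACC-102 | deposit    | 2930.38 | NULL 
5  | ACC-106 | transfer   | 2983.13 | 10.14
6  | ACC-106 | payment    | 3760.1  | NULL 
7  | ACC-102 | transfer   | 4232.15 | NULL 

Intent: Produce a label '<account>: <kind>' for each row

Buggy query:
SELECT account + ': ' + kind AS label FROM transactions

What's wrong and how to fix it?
Bug: SQLite uses || for string concatenation; + coerces text to numbers (yielding 0)

Fix: Replace + with || to concatenate text

Corrected query:
SELECT account || ': ' || kind AS label FROM transactions

Result:
label              
-------------------
ACC-101: interest  
ACC-106: payment   
ACC-105: withdrawal
ACC-102: deposit   
ACC-106: transfer  
ACC-106: payment   
ACC-102: transfer  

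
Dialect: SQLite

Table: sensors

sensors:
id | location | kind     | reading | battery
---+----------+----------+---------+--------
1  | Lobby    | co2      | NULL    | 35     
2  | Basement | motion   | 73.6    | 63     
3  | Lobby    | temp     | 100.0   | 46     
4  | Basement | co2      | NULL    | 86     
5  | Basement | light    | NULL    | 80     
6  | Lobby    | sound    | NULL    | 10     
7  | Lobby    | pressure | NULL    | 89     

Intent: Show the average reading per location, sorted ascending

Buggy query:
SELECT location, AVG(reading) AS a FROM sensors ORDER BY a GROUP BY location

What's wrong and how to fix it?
Bug: GROUP BY must precede ORDER BY

Fix: Move ORDER BY to the end, after GROUP BY

Corrected query:
SELECT location, AVG(reading) AS a FROM sensors GROUP BY location ORDER BY a

Result:
location | a   
---------+-----
Basement | 73.6
Lobby    | 100 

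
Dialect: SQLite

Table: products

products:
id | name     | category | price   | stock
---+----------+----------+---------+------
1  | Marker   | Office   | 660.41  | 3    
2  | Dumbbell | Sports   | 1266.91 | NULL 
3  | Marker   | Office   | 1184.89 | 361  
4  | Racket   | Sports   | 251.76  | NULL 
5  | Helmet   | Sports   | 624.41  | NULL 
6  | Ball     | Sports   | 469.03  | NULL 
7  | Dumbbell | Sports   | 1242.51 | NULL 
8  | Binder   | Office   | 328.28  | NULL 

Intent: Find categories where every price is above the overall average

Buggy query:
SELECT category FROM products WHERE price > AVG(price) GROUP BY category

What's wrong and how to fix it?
Bug: WHERE evaluates per row before aggregation, so AVG() is unavailable

Fix: Compute the overall average in a scalar subquery and compare each group's MIN against it in HAVING

Corrected query:
SELECT category FROM products GROUP BY category HAVING MIN(price) > (SELECT AVG(price) FROM products)

Result:
(no rows)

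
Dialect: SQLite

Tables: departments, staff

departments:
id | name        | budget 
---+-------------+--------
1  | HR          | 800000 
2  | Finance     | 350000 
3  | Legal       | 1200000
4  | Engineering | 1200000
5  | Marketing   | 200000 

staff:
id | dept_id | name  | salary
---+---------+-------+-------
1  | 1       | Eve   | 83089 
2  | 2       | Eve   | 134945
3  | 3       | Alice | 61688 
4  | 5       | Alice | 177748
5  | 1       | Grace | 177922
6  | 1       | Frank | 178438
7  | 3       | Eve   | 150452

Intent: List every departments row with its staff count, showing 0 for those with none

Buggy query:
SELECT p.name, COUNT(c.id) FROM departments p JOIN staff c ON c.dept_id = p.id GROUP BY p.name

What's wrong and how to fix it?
Bug: INNER JOIN drops departments rows that have no matching staff rows

Fix: Use LEFT JOIN so parents without children still appear (COUNT(c.id) gives 0)

Corrected query:
SELECT p.name, COUNT(c.id) FROM departments p LEFT JOIN staff c ON c.dept_id = p.id GROUP BY p.name

Result:
name        | COUNT(c.id)
------------+------------
Engineering | 0          
Finance     | 1          
HR          | 3          
Legal       | 2          
Marketing   | 1          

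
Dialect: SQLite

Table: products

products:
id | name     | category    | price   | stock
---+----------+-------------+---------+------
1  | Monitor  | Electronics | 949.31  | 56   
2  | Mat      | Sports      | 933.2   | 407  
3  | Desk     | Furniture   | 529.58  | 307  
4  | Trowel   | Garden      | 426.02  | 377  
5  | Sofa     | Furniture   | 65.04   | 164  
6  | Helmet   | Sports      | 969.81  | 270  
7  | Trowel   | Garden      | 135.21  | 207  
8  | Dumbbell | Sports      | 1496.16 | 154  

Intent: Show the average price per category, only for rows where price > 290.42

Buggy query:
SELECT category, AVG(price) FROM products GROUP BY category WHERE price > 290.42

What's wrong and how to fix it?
Bug: Row-level WHERE must come before GROUP BY in the clause order

Fix: Move the WHERE clause before GROUP BY

Corrected query:
SELECT category, AVG(price) FROM products WHERE price > 290.42 GROUP BY category

Result:
category    | AVG(price) 
------------+------------
Electronics | 949.31     
Furniture   | 529.58     
Garden      | 426.02     
Sports      | 1133.056667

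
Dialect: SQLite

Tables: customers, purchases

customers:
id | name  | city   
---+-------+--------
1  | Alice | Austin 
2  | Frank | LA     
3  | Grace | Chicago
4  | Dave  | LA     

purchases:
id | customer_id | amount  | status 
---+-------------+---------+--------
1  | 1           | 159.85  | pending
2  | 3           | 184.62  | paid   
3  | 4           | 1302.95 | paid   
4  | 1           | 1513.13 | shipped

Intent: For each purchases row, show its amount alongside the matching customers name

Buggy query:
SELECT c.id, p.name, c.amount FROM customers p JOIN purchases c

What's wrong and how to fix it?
Bug: Missing join condition: each purchases row is matched to all customers rows instead of just its own

Fix: Add ON c.customer_id = p.id to the JOIN

Corrected query:
SELECT c.id, p.name, c.amount FROM customers p JOIN purchases c ON c.customer_id = p.id

Result:
id | name  | amount 
---+-------+--------
1  | Alice | 159.85 
2  | Grace | 184.62 
3  | Dave  | 1302.95
4  | Alice | 1513.13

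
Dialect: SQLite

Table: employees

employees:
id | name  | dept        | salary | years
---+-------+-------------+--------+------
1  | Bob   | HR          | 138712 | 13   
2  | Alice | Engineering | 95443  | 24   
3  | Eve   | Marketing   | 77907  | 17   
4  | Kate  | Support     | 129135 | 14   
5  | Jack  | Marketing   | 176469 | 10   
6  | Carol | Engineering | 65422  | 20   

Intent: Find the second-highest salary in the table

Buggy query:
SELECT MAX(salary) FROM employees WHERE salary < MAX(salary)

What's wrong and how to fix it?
Bug: MAX(salary) on the right of the comparison is an aggregate-in-WHERE error

Fix: Put the inner MAX in a scalar subquery

Corrected query:
SELECT MAX(salary) FROM employees WHERE salary < (SELECT MAX(salary) FROM employees)

Result:
MAX(salary)
-----------
138712     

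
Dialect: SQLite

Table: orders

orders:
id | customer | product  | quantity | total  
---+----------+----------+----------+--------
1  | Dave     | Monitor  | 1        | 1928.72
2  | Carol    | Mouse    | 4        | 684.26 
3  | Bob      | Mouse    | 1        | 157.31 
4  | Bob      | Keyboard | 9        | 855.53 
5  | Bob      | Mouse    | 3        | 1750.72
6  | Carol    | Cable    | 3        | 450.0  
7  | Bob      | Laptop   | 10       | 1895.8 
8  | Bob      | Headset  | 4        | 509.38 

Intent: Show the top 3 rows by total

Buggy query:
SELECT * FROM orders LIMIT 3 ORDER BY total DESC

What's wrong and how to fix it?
Bug: LIMIT must come after ORDER BY

Fix: Sort with ORDER BY, then apply LIMIT

Corrected query:
SELECT * FROM orders ORDER BY total DESC LIMIT 3

Result:
id | customer | product | quantity | total  
---+----------+---------+----------+--------
1  | Dave     | Monitor | 1        | 1928.72
7  | Bob      | Laptop  | 10       | 1895.8 
5  | Bob      | Mouse   | 3        | 1750.72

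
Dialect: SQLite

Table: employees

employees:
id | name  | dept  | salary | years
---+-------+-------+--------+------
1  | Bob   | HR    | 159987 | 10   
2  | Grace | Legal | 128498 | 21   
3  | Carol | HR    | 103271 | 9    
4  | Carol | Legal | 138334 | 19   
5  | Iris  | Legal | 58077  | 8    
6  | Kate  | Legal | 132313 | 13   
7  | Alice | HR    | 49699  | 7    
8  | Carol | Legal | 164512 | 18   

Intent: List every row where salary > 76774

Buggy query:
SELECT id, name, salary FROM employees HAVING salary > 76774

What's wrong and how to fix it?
Bug: HAVING filters the output of aggregation, but this query has no GROUP BY and no aggregate functions, so SQLite rejects it (HAVING clause on a non-aggregate query); the condition here is per row

Fix: Use WHERE for row-level filtering

Corrected query:
SELECT id, name, salary FROM employees WHERE salary > 76774

Result:
id | name  | salary
---+-------+-------
1  | Bob   | 159987
2  | Grace | 128498
3  | Carol | 103271
4  | Carol | 138334
6  | Kate  | 132313
8  | Carol | 164512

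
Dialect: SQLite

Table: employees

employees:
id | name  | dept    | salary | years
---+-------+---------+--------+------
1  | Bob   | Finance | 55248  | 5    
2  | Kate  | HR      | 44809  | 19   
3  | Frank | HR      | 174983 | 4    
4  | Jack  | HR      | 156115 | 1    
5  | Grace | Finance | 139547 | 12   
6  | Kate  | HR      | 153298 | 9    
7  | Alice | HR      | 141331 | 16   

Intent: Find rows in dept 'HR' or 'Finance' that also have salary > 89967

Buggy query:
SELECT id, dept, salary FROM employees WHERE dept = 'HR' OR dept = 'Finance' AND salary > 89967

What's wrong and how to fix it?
Bug: AND binds tighter than OR, so this parses as dept = 'HR' OR (dept = 'Finance' AND salary > 89967)

Fix: Group the OR with parentheses (or use IN), then AND the threshold

Corrected query:
SELECT id, dept, salary FROM employees WHERE (dept = 'HR' OR dept = 'Finance') AND salary > 89967

Result:
id | dept    | salary
---+---------+-------
3  | HR      | 174983
4  | HR      | 156115
5  | Finance | 139547
6  | HR      | 153298
7  | HR      | 141331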